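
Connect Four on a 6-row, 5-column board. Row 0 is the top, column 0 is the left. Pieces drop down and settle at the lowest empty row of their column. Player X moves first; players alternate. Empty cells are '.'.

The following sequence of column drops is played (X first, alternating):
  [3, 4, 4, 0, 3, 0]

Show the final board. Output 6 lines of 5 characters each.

Move 1: X drops in col 3, lands at row 5
Move 2: O drops in col 4, lands at row 5
Move 3: X drops in col 4, lands at row 4
Move 4: O drops in col 0, lands at row 5
Move 5: X drops in col 3, lands at row 4
Move 6: O drops in col 0, lands at row 4

Answer: .....
.....
.....
.....
O..XX
O..XO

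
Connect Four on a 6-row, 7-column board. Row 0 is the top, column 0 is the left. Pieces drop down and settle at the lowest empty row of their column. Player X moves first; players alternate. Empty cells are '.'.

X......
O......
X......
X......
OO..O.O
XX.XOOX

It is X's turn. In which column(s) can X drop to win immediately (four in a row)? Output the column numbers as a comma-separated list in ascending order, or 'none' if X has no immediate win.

Answer: 2

Derivation:
col 1: drop X → no win
col 2: drop X → WIN!
col 3: drop X → no win
col 4: drop X → no win
col 5: drop X → no win
col 6: drop X → no win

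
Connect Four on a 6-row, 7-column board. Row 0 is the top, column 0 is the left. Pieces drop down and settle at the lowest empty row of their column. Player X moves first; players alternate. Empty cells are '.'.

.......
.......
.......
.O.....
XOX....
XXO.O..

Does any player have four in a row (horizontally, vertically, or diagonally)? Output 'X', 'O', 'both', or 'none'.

none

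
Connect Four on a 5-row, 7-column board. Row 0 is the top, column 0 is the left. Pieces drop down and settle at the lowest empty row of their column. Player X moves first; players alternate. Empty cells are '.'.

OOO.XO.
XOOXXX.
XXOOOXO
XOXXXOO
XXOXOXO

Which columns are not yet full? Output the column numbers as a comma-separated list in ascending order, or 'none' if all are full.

col 0: top cell = 'O' → FULL
col 1: top cell = 'O' → FULL
col 2: top cell = 'O' → FULL
col 3: top cell = '.' → open
col 4: top cell = 'X' → FULL
col 5: top cell = 'O' → FULL
col 6: top cell = '.' → open

Answer: 3,6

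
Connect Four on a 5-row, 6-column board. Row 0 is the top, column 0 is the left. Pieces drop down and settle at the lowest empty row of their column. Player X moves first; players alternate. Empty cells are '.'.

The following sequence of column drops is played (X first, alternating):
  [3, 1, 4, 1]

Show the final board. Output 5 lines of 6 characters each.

Move 1: X drops in col 3, lands at row 4
Move 2: O drops in col 1, lands at row 4
Move 3: X drops in col 4, lands at row 4
Move 4: O drops in col 1, lands at row 3

Answer: ......
......
......
.O....
.O.XX.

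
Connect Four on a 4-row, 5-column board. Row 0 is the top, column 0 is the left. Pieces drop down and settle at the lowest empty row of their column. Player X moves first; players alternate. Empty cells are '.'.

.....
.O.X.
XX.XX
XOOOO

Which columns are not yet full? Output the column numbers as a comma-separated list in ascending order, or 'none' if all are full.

Answer: 0,1,2,3,4

Derivation:
col 0: top cell = '.' → open
col 1: top cell = '.' → open
col 2: top cell = '.' → open
col 3: top cell = '.' → open
col 4: top cell = '.' → open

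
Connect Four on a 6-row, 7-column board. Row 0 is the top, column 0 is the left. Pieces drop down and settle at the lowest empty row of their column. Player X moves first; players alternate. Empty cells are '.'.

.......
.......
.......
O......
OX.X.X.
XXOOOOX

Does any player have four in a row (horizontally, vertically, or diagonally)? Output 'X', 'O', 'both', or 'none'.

O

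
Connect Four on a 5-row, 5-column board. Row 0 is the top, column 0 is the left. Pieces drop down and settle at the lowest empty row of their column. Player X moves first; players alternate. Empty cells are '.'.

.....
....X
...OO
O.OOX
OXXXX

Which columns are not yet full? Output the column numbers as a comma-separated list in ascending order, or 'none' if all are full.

Answer: 0,1,2,3,4

Derivation:
col 0: top cell = '.' → open
col 1: top cell = '.' → open
col 2: top cell = '.' → open
col 3: top cell = '.' → open
col 4: top cell = '.' → open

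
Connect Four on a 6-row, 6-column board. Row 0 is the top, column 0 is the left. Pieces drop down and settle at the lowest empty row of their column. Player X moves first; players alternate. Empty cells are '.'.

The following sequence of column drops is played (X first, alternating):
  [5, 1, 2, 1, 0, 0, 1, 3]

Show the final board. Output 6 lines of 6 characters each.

Answer: ......
......
......
.X....
OO....
XOXO.X

Derivation:
Move 1: X drops in col 5, lands at row 5
Move 2: O drops in col 1, lands at row 5
Move 3: X drops in col 2, lands at row 5
Move 4: O drops in col 1, lands at row 4
Move 5: X drops in col 0, lands at row 5
Move 6: O drops in col 0, lands at row 4
Move 7: X drops in col 1, lands at row 3
Move 8: O drops in col 3, lands at row 5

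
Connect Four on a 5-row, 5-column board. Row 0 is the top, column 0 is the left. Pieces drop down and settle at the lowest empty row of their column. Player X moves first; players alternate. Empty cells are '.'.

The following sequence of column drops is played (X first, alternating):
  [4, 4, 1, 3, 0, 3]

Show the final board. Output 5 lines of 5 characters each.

Move 1: X drops in col 4, lands at row 4
Move 2: O drops in col 4, lands at row 3
Move 3: X drops in col 1, lands at row 4
Move 4: O drops in col 3, lands at row 4
Move 5: X drops in col 0, lands at row 4
Move 6: O drops in col 3, lands at row 3

Answer: .....
.....
.....
...OO
XX.OX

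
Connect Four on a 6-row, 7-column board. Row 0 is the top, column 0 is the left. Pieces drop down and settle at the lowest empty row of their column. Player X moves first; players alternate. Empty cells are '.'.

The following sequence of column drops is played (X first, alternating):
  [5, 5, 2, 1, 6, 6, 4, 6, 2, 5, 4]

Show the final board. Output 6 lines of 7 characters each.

Move 1: X drops in col 5, lands at row 5
Move 2: O drops in col 5, lands at row 4
Move 3: X drops in col 2, lands at row 5
Move 4: O drops in col 1, lands at row 5
Move 5: X drops in col 6, lands at row 5
Move 6: O drops in col 6, lands at row 4
Move 7: X drops in col 4, lands at row 5
Move 8: O drops in col 6, lands at row 3
Move 9: X drops in col 2, lands at row 4
Move 10: O drops in col 5, lands at row 3
Move 11: X drops in col 4, lands at row 4

Answer: .......
.......
.......
.....OO
..X.XOO
.OX.XXX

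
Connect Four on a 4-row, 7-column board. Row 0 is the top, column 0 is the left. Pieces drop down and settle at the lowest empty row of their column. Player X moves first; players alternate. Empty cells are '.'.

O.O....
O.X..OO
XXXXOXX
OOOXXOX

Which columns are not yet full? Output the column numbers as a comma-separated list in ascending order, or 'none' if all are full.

col 0: top cell = 'O' → FULL
col 1: top cell = '.' → open
col 2: top cell = 'O' → FULL
col 3: top cell = '.' → open
col 4: top cell = '.' → open
col 5: top cell = '.' → open
col 6: top cell = '.' → open

Answer: 1,3,4,5,6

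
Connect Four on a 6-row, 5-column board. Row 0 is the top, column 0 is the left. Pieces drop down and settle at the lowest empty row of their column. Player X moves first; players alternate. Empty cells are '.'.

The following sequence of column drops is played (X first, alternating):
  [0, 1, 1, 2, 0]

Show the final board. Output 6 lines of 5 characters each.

Answer: .....
.....
.....
.....
XX...
XOO..

Derivation:
Move 1: X drops in col 0, lands at row 5
Move 2: O drops in col 1, lands at row 5
Move 3: X drops in col 1, lands at row 4
Move 4: O drops in col 2, lands at row 5
Move 5: X drops in col 0, lands at row 4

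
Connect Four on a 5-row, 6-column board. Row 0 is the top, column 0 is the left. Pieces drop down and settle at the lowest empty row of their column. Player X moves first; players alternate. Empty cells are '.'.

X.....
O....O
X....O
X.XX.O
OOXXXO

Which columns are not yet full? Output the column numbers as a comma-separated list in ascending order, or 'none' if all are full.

col 0: top cell = 'X' → FULL
col 1: top cell = '.' → open
col 2: top cell = '.' → open
col 3: top cell = '.' → open
col 4: top cell = '.' → open
col 5: top cell = '.' → open

Answer: 1,2,3,4,5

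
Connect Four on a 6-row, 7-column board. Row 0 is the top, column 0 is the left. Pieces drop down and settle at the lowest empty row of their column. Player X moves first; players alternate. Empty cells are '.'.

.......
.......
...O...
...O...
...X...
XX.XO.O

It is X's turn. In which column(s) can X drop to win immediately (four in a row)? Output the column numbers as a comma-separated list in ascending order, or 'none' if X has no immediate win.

col 0: drop X → no win
col 1: drop X → no win
col 2: drop X → WIN!
col 3: drop X → no win
col 4: drop X → no win
col 5: drop X → no win
col 6: drop X → no win

Answer: 2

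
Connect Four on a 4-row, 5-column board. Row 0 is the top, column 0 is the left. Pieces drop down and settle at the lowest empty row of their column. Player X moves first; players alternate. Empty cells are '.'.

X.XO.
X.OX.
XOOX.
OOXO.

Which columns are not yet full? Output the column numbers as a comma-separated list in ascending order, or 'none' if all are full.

col 0: top cell = 'X' → FULL
col 1: top cell = '.' → open
col 2: top cell = 'X' → FULL
col 3: top cell = 'O' → FULL
col 4: top cell = '.' → open

Answer: 1,4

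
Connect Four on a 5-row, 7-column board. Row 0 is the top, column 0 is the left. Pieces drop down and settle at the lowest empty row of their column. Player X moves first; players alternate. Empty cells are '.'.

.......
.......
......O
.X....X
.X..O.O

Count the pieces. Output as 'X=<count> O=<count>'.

X=3 O=3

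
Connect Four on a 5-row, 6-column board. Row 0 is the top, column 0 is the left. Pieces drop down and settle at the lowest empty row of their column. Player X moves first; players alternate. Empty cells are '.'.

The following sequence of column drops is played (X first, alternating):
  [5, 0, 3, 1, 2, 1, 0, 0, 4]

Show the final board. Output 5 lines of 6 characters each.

Answer: ......
......
O.....
XO....
OOXXXX

Derivation:
Move 1: X drops in col 5, lands at row 4
Move 2: O drops in col 0, lands at row 4
Move 3: X drops in col 3, lands at row 4
Move 4: O drops in col 1, lands at row 4
Move 5: X drops in col 2, lands at row 4
Move 6: O drops in col 1, lands at row 3
Move 7: X drops in col 0, lands at row 3
Move 8: O drops in col 0, lands at row 2
Move 9: X drops in col 4, lands at row 4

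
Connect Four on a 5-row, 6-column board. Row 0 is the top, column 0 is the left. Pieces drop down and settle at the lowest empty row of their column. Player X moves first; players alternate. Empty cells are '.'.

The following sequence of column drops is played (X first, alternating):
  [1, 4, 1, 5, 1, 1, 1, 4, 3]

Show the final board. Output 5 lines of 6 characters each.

Answer: .X....
.O....
.X....
.X..O.
.X.XOO

Derivation:
Move 1: X drops in col 1, lands at row 4
Move 2: O drops in col 4, lands at row 4
Move 3: X drops in col 1, lands at row 3
Move 4: O drops in col 5, lands at row 4
Move 5: X drops in col 1, lands at row 2
Move 6: O drops in col 1, lands at row 1
Move 7: X drops in col 1, lands at row 0
Move 8: O drops in col 4, lands at row 3
Move 9: X drops in col 3, lands at row 4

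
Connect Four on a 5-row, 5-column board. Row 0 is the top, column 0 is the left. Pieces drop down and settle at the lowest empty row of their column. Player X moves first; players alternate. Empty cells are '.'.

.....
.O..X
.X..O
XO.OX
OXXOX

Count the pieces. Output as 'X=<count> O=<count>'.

X=7 O=6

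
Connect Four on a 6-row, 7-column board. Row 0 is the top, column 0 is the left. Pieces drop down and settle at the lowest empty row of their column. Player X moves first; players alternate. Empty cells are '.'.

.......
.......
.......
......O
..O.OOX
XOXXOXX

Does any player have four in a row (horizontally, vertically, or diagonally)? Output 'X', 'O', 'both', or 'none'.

none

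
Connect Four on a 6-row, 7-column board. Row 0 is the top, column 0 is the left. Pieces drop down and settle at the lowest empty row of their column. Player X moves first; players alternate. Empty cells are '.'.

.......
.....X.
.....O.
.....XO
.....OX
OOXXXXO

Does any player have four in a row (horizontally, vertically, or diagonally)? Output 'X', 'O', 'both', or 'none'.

X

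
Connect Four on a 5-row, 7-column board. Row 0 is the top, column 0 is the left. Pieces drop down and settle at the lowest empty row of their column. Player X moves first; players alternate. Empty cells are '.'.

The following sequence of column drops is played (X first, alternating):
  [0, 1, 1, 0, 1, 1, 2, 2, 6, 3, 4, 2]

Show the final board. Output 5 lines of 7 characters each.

Answer: .......
.O.....
.XO....
OXO....
XOXOX.X

Derivation:
Move 1: X drops in col 0, lands at row 4
Move 2: O drops in col 1, lands at row 4
Move 3: X drops in col 1, lands at row 3
Move 4: O drops in col 0, lands at row 3
Move 5: X drops in col 1, lands at row 2
Move 6: O drops in col 1, lands at row 1
Move 7: X drops in col 2, lands at row 4
Move 8: O drops in col 2, lands at row 3
Move 9: X drops in col 6, lands at row 4
Move 10: O drops in col 3, lands at row 4
Move 11: X drops in col 4, lands at row 4
Move 12: O drops in col 2, lands at row 2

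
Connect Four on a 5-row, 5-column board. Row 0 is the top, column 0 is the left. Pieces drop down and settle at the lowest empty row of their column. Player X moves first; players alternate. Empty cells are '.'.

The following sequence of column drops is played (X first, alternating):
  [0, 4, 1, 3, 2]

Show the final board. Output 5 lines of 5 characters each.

Answer: .....
.....
.....
.....
XXXOO

Derivation:
Move 1: X drops in col 0, lands at row 4
Move 2: O drops in col 4, lands at row 4
Move 3: X drops in col 1, lands at row 4
Move 4: O drops in col 3, lands at row 4
Move 5: X drops in col 2, lands at row 4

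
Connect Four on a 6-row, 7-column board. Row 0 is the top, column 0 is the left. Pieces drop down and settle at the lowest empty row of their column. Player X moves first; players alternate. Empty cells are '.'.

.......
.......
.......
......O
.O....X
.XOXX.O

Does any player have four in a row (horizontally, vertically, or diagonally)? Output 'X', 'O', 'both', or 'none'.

none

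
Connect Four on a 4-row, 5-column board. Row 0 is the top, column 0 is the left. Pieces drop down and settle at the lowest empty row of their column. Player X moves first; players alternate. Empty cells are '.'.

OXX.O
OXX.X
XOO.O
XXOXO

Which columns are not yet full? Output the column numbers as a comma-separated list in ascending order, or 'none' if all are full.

col 0: top cell = 'O' → FULL
col 1: top cell = 'X' → FULL
col 2: top cell = 'X' → FULL
col 3: top cell = '.' → open
col 4: top cell = 'O' → FULL

Answer: 3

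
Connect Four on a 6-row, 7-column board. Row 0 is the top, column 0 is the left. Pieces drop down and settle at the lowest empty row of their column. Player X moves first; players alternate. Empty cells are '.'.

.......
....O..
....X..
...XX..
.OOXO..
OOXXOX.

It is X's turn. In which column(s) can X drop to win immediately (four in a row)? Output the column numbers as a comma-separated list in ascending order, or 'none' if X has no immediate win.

col 0: drop X → no win
col 1: drop X → no win
col 2: drop X → no win
col 3: drop X → WIN!
col 4: drop X → no win
col 5: drop X → no win
col 6: drop X → no win

Answer: 3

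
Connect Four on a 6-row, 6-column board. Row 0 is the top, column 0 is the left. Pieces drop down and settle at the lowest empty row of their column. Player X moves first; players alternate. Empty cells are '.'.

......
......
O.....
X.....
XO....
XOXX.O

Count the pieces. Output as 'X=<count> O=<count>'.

X=5 O=4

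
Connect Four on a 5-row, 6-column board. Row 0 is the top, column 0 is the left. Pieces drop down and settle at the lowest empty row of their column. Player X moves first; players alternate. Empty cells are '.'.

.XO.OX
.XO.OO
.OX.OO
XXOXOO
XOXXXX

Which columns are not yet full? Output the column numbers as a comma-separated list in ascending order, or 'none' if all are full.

col 0: top cell = '.' → open
col 1: top cell = 'X' → FULL
col 2: top cell = 'O' → FULL
col 3: top cell = '.' → open
col 4: top cell = 'O' → FULL
col 5: top cell = 'X' → FULL

Answer: 0,3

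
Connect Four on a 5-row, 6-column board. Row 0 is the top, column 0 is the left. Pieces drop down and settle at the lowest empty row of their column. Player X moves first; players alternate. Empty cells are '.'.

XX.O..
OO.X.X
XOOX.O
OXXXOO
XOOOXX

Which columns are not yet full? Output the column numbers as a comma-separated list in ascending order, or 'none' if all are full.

col 0: top cell = 'X' → FULL
col 1: top cell = 'X' → FULL
col 2: top cell = '.' → open
col 3: top cell = 'O' → FULL
col 4: top cell = '.' → open
col 5: top cell = '.' → open

Answer: 2,4,5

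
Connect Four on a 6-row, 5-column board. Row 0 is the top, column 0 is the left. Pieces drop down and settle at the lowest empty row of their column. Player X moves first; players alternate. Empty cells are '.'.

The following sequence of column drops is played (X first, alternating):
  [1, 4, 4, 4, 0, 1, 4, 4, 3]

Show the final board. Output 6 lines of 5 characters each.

Answer: .....
....O
....X
....O
.O..X
XX.XO

Derivation:
Move 1: X drops in col 1, lands at row 5
Move 2: O drops in col 4, lands at row 5
Move 3: X drops in col 4, lands at row 4
Move 4: O drops in col 4, lands at row 3
Move 5: X drops in col 0, lands at row 5
Move 6: O drops in col 1, lands at row 4
Move 7: X drops in col 4, lands at row 2
Move 8: O drops in col 4, lands at row 1
Move 9: X drops in col 3, lands at row 5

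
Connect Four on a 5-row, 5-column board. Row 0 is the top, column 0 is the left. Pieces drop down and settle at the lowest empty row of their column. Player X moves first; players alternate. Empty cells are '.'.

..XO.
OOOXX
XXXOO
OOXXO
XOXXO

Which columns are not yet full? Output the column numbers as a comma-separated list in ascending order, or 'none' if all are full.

col 0: top cell = '.' → open
col 1: top cell = '.' → open
col 2: top cell = 'X' → FULL
col 3: top cell = 'O' → FULL
col 4: top cell = '.' → open

Answer: 0,1,4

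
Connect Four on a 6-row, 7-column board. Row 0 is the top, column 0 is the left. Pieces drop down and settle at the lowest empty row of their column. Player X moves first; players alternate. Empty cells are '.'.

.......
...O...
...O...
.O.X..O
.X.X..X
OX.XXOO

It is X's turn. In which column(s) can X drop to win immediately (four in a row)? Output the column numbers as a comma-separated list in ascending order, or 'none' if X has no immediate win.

col 0: drop X → no win
col 1: drop X → no win
col 2: drop X → WIN!
col 3: drop X → no win
col 4: drop X → no win
col 5: drop X → no win
col 6: drop X → no win

Answer: 2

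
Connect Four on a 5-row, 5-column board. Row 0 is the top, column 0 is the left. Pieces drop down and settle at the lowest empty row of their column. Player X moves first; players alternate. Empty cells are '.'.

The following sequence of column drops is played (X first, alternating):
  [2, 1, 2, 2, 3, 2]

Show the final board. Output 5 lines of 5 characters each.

Move 1: X drops in col 2, lands at row 4
Move 2: O drops in col 1, lands at row 4
Move 3: X drops in col 2, lands at row 3
Move 4: O drops in col 2, lands at row 2
Move 5: X drops in col 3, lands at row 4
Move 6: O drops in col 2, lands at row 1

Answer: .....
..O..
..O..
..X..
.OXX.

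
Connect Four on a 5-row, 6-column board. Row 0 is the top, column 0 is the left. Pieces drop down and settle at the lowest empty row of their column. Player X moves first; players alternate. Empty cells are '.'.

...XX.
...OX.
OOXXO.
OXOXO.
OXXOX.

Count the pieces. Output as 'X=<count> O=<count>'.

X=10 O=9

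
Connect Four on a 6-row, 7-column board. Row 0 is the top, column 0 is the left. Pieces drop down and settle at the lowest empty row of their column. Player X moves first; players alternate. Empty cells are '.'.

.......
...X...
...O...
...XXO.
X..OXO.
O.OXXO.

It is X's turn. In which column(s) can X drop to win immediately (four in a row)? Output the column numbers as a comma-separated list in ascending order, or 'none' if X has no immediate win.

col 0: drop X → no win
col 1: drop X → no win
col 2: drop X → no win
col 3: drop X → no win
col 4: drop X → WIN!
col 5: drop X → no win
col 6: drop X → no win

Answer: 4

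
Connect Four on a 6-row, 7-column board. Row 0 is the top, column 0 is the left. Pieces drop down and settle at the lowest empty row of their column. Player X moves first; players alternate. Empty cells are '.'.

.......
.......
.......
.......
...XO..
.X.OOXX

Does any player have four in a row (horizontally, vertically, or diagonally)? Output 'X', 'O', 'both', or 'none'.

none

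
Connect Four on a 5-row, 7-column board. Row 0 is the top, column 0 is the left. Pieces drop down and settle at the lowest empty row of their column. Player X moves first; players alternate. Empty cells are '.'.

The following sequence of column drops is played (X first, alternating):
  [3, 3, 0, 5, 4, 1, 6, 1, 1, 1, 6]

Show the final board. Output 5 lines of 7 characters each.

Answer: .......
.O.....
.X.....
.O.O..X
XO.XXOX

Derivation:
Move 1: X drops in col 3, lands at row 4
Move 2: O drops in col 3, lands at row 3
Move 3: X drops in col 0, lands at row 4
Move 4: O drops in col 5, lands at row 4
Move 5: X drops in col 4, lands at row 4
Move 6: O drops in col 1, lands at row 4
Move 7: X drops in col 6, lands at row 4
Move 8: O drops in col 1, lands at row 3
Move 9: X drops in col 1, lands at row 2
Move 10: O drops in col 1, lands at row 1
Move 11: X drops in col 6, lands at row 3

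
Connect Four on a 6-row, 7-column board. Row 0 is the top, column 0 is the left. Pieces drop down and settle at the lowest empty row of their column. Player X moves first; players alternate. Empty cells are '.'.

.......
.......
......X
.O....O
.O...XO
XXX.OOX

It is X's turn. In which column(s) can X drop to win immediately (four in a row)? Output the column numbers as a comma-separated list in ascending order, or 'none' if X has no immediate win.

col 0: drop X → no win
col 1: drop X → no win
col 2: drop X → no win
col 3: drop X → WIN!
col 4: drop X → no win
col 5: drop X → no win
col 6: drop X → no win

Answer: 3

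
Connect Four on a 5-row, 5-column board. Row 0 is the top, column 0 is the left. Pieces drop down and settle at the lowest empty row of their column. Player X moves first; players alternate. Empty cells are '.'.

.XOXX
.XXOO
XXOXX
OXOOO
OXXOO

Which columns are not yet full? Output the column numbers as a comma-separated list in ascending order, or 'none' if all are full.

Answer: 0

Derivation:
col 0: top cell = '.' → open
col 1: top cell = 'X' → FULL
col 2: top cell = 'O' → FULL
col 3: top cell = 'X' → FULL
col 4: top cell = 'X' → FULL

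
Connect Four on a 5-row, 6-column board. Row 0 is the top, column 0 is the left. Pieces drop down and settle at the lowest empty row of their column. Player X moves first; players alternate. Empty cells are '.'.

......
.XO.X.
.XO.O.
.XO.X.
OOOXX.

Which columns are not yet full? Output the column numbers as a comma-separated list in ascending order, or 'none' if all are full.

Answer: 0,1,2,3,4,5

Derivation:
col 0: top cell = '.' → open
col 1: top cell = '.' → open
col 2: top cell = '.' → open
col 3: top cell = '.' → open
col 4: top cell = '.' → open
col 5: top cell = '.' → open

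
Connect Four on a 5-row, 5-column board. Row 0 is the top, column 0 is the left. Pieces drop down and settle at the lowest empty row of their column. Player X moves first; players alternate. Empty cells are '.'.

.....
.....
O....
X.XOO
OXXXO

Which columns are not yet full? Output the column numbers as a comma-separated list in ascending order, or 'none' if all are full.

Answer: 0,1,2,3,4

Derivation:
col 0: top cell = '.' → open
col 1: top cell = '.' → open
col 2: top cell = '.' → open
col 3: top cell = '.' → open
col 4: top cell = '.' → open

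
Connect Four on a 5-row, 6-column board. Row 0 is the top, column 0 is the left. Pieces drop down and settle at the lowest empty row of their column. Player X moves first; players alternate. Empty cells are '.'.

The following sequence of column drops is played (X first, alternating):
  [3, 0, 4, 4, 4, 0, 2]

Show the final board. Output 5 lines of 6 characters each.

Answer: ......
......
....X.
O...O.
O.XXX.

Derivation:
Move 1: X drops in col 3, lands at row 4
Move 2: O drops in col 0, lands at row 4
Move 3: X drops in col 4, lands at row 4
Move 4: O drops in col 4, lands at row 3
Move 5: X drops in col 4, lands at row 2
Move 6: O drops in col 0, lands at row 3
Move 7: X drops in col 2, lands at row 4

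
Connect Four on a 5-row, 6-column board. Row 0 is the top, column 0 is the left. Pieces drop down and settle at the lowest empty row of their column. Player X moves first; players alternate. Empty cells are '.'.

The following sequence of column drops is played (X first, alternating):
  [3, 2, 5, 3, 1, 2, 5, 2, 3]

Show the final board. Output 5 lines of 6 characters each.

Answer: ......
......
..OX..
..OO.X
.XOX.X

Derivation:
Move 1: X drops in col 3, lands at row 4
Move 2: O drops in col 2, lands at row 4
Move 3: X drops in col 5, lands at row 4
Move 4: O drops in col 3, lands at row 3
Move 5: X drops in col 1, lands at row 4
Move 6: O drops in col 2, lands at row 3
Move 7: X drops in col 5, lands at row 3
Move 8: O drops in col 2, lands at row 2
Move 9: X drops in col 3, lands at row 2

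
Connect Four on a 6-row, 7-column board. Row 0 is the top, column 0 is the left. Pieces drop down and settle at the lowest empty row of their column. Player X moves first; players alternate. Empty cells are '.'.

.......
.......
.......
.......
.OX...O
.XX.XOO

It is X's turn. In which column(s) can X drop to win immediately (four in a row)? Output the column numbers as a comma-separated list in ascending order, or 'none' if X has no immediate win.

col 0: drop X → no win
col 1: drop X → no win
col 2: drop X → no win
col 3: drop X → WIN!
col 4: drop X → no win
col 5: drop X → no win
col 6: drop X → no win

Answer: 3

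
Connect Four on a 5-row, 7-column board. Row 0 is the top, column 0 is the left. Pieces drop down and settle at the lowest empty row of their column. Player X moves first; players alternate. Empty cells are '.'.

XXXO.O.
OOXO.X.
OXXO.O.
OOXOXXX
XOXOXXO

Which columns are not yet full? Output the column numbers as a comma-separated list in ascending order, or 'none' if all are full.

col 0: top cell = 'X' → FULL
col 1: top cell = 'X' → FULL
col 2: top cell = 'X' → FULL
col 3: top cell = 'O' → FULL
col 4: top cell = '.' → open
col 5: top cell = 'O' → FULL
col 6: top cell = '.' → open

Answer: 4,6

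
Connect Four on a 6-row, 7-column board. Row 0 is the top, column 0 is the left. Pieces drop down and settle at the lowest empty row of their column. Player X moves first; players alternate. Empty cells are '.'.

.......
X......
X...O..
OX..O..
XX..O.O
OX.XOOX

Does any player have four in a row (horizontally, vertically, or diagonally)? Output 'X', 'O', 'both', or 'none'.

O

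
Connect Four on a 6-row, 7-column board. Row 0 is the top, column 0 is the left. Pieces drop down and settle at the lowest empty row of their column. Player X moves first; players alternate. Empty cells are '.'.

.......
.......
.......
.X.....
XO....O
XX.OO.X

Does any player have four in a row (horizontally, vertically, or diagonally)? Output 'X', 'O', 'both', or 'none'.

none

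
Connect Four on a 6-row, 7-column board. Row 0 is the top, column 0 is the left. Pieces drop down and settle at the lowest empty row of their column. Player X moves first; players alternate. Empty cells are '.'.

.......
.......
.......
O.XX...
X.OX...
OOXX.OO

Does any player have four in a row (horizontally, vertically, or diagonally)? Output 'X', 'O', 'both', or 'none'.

none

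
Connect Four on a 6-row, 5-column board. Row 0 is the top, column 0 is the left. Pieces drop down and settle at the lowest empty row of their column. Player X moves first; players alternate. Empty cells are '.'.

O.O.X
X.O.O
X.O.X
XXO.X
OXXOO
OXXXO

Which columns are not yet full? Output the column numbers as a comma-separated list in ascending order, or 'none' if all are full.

col 0: top cell = 'O' → FULL
col 1: top cell = '.' → open
col 2: top cell = 'O' → FULL
col 3: top cell = '.' → open
col 4: top cell = 'X' → FULL

Answer: 1,3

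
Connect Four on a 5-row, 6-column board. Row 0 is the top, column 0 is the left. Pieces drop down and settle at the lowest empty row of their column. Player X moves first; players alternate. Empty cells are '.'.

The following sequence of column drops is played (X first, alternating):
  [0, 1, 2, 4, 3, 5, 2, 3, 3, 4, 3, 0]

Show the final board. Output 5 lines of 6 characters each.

Answer: ......
...X..
...X..
O.XOO.
XOXXOO

Derivation:
Move 1: X drops in col 0, lands at row 4
Move 2: O drops in col 1, lands at row 4
Move 3: X drops in col 2, lands at row 4
Move 4: O drops in col 4, lands at row 4
Move 5: X drops in col 3, lands at row 4
Move 6: O drops in col 5, lands at row 4
Move 7: X drops in col 2, lands at row 3
Move 8: O drops in col 3, lands at row 3
Move 9: X drops in col 3, lands at row 2
Move 10: O drops in col 4, lands at row 3
Move 11: X drops in col 3, lands at row 1
Move 12: O drops in col 0, lands at row 3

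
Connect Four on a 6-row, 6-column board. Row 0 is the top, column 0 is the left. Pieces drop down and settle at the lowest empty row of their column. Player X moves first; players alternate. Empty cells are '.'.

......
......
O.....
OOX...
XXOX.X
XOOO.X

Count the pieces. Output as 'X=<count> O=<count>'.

X=7 O=7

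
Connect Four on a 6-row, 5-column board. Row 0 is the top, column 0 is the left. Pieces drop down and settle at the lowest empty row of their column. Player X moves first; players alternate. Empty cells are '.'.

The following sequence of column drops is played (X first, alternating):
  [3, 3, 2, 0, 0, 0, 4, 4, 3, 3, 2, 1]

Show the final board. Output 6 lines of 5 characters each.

Answer: .....
.....
...O.
O..X.
X.XOO
OOXXX

Derivation:
Move 1: X drops in col 3, lands at row 5
Move 2: O drops in col 3, lands at row 4
Move 3: X drops in col 2, lands at row 5
Move 4: O drops in col 0, lands at row 5
Move 5: X drops in col 0, lands at row 4
Move 6: O drops in col 0, lands at row 3
Move 7: X drops in col 4, lands at row 5
Move 8: O drops in col 4, lands at row 4
Move 9: X drops in col 3, lands at row 3
Move 10: O drops in col 3, lands at row 2
Move 11: X drops in col 2, lands at row 4
Move 12: O drops in col 1, lands at row 5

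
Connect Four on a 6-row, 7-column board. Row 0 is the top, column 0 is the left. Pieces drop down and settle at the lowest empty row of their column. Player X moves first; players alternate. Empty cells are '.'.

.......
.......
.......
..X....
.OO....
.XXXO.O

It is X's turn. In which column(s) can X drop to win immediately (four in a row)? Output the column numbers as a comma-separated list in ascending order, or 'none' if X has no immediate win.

col 0: drop X → WIN!
col 1: drop X → no win
col 2: drop X → no win
col 3: drop X → no win
col 4: drop X → no win
col 5: drop X → no win
col 6: drop X → no win

Answer: 0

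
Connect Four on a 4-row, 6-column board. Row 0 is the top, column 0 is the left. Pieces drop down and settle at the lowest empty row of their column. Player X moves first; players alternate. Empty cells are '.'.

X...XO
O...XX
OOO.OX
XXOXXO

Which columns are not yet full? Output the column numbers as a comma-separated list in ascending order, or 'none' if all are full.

Answer: 1,2,3

Derivation:
col 0: top cell = 'X' → FULL
col 1: top cell = '.' → open
col 2: top cell = '.' → open
col 3: top cell = '.' → open
col 4: top cell = 'X' → FULL
col 5: top cell = 'O' → FULL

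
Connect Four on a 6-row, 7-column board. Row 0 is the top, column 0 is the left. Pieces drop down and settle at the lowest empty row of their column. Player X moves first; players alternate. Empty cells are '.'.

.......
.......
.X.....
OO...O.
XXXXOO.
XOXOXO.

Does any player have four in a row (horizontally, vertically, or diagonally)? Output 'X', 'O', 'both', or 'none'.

X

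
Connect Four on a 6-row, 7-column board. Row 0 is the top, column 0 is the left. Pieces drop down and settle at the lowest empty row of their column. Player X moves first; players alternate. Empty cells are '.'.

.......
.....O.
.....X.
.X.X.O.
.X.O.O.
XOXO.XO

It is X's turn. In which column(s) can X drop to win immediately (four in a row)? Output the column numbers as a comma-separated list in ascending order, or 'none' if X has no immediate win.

col 0: drop X → no win
col 1: drop X → no win
col 2: drop X → no win
col 3: drop X → no win
col 4: drop X → no win
col 5: drop X → no win
col 6: drop X → no win

Answer: none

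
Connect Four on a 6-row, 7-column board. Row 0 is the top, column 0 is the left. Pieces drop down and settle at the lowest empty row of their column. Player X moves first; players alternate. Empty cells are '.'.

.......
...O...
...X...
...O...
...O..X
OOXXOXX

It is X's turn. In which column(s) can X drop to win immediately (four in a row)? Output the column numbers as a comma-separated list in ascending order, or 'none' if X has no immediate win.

Answer: none

Derivation:
col 0: drop X → no win
col 1: drop X → no win
col 2: drop X → no win
col 3: drop X → no win
col 4: drop X → no win
col 5: drop X → no win
col 6: drop X → no win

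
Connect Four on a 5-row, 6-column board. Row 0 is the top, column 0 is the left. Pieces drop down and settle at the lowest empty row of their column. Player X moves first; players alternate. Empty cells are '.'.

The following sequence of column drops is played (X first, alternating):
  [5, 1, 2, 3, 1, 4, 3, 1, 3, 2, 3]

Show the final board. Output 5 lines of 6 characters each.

Answer: ......
...X..
.O.X..
.XOX..
.OXOOX

Derivation:
Move 1: X drops in col 5, lands at row 4
Move 2: O drops in col 1, lands at row 4
Move 3: X drops in col 2, lands at row 4
Move 4: O drops in col 3, lands at row 4
Move 5: X drops in col 1, lands at row 3
Move 6: O drops in col 4, lands at row 4
Move 7: X drops in col 3, lands at row 3
Move 8: O drops in col 1, lands at row 2
Move 9: X drops in col 3, lands at row 2
Move 10: O drops in col 2, lands at row 3
Move 11: X drops in col 3, lands at row 1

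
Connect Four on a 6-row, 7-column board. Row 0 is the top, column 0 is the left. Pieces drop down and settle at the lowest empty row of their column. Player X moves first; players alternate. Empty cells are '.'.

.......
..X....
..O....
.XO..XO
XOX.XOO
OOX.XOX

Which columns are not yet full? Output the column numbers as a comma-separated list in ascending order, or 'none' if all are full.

Answer: 0,1,2,3,4,5,6

Derivation:
col 0: top cell = '.' → open
col 1: top cell = '.' → open
col 2: top cell = '.' → open
col 3: top cell = '.' → open
col 4: top cell = '.' → open
col 5: top cell = '.' → open
col 6: top cell = '.' → open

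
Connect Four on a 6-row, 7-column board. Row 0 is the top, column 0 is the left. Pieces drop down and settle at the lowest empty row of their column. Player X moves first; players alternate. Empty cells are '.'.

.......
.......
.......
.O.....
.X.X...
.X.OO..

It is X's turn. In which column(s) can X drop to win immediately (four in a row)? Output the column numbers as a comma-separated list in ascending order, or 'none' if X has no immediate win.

col 0: drop X → no win
col 1: drop X → no win
col 2: drop X → no win
col 3: drop X → no win
col 4: drop X → no win
col 5: drop X → no win
col 6: drop X → no win

Answer: none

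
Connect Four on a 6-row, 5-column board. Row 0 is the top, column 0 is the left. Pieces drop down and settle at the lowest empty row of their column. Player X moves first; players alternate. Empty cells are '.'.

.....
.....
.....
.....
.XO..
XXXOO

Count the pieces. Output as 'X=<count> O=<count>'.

X=4 O=3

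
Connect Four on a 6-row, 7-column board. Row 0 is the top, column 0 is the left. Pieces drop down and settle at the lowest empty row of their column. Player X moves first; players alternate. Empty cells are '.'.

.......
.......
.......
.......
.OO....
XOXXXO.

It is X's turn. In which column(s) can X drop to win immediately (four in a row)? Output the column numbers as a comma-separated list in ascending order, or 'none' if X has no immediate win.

col 0: drop X → no win
col 1: drop X → no win
col 2: drop X → no win
col 3: drop X → no win
col 4: drop X → no win
col 5: drop X → no win
col 6: drop X → no win

Answer: none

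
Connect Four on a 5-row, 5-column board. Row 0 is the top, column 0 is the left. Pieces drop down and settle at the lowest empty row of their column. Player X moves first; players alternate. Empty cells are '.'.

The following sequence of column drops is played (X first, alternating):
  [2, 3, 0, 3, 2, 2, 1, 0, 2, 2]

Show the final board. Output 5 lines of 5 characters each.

Move 1: X drops in col 2, lands at row 4
Move 2: O drops in col 3, lands at row 4
Move 3: X drops in col 0, lands at row 4
Move 4: O drops in col 3, lands at row 3
Move 5: X drops in col 2, lands at row 3
Move 6: O drops in col 2, lands at row 2
Move 7: X drops in col 1, lands at row 4
Move 8: O drops in col 0, lands at row 3
Move 9: X drops in col 2, lands at row 1
Move 10: O drops in col 2, lands at row 0

Answer: ..O..
..X..
..O..
O.XO.
XXXO.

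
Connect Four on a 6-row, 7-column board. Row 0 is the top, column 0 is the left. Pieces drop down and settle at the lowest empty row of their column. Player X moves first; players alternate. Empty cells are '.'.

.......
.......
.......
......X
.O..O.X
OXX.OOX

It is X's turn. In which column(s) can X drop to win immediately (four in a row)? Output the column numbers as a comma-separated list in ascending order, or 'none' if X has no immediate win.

col 0: drop X → no win
col 1: drop X → no win
col 2: drop X → no win
col 3: drop X → no win
col 4: drop X → no win
col 5: drop X → no win
col 6: drop X → WIN!

Answer: 6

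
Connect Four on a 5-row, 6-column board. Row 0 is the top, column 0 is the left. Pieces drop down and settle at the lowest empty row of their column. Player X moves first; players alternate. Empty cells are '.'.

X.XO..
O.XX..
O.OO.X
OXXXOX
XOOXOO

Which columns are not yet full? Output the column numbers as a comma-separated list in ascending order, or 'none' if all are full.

col 0: top cell = 'X' → FULL
col 1: top cell = '.' → open
col 2: top cell = 'X' → FULL
col 3: top cell = 'O' → FULL
col 4: top cell = '.' → open
col 5: top cell = '.' → open

Answer: 1,4,5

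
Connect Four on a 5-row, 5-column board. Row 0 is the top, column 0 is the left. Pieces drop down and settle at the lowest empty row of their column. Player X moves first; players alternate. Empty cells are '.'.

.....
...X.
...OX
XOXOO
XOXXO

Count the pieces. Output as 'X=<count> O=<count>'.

X=7 O=6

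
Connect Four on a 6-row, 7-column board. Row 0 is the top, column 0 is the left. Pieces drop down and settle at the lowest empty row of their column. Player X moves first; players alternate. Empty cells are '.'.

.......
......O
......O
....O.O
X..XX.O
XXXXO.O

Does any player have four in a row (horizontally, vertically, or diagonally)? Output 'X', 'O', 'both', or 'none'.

both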